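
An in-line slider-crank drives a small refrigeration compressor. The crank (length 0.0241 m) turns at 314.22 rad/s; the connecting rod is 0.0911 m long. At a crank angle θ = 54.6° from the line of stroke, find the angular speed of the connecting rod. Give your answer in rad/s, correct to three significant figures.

49.3

ω = 314.2 rad/s
The rod makes angle φ with the slider axis where L sinφ = r sinθ; differentiating, L cosφ·φ̇ = r ω cosθ.
L cosφ = √(L² − r² sin²θ) = 0.088957 m.
|ω_rod| = r ω |cosθ| / √(L² − r² sin²θ) = 0.0241·314.2·0.57928/0.088957 = 49.313 rad/s.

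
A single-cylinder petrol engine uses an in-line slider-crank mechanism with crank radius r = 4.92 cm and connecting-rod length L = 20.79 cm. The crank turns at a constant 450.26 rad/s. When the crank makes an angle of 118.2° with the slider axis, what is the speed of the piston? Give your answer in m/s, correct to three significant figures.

17.3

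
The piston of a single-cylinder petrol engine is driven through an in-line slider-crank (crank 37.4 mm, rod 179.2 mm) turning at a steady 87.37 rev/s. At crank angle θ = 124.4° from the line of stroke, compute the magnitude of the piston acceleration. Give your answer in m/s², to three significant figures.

7210

ω = 2π·87.4 = 549 rad/s
x(θ) = r cosθ + √(L² − r² sin²θ); with ω constant, a = ω²·d²x/dθ².
d²x/dθ² = −r cosθ − r²(cos2θ)/√u − r⁴ sin²2θ/(4u^{3/2}),  u = L² − r² sin²θ = 0.0311603 m².
Substituting r = 0.0374 m, L = 0.1792 m, θ = 124.4°: d²x/dθ² = +0.023918 m.
a = ω²·d²x/dθ² = (549)²·(+0.023918) = +7207.9 m/s²;  |a| = 7207.9 m/s².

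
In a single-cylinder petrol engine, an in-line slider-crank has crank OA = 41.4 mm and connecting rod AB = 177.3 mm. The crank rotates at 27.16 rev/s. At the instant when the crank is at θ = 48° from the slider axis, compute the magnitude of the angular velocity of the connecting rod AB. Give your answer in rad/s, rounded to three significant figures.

ω = 170.7 rad/s (converted from 27.16 rev/s).
The rod makes angle φ with the slider axis where L sinφ = r sinθ; differentiating, L cosφ·φ̇ = r ω cosθ.
L cosφ = √(L² − r² sin²θ) = 0.17461 m.
|ω_rod| = r ω |cosθ| / √(L² − r² sin²θ) = 0.0414·170.7·0.66913/0.17461 = 27.074 rad/s.

27.1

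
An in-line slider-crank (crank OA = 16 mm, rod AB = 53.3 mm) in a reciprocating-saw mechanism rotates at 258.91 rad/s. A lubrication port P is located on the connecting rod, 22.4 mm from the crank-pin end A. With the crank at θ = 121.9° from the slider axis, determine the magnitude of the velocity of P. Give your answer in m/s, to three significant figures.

ω = 258.9 rad/s.  Crank-pin speed |V_A| = rω = 4.1426 m/s, perpendicular to OA.
Rod angle: sinφ = −(r/L) sinθ ⇒ φ = -14.765°; ω_rod = −rω cosθ/√(L²−r²sin²θ) = +42.474 rad/s.
V_P = V_A + ω_rod × AP, with AP = 0.0224 m along the rod.
Components: V_Px = −rω sinθ − a·ω_rod·sinφ = -3.2744 m/s;  V_Py = rω cosθ + a·ω_rod·cosφ = -1.2691 m/s.
|V_P| = √(V_Px² + V_Py²) = 3.5118 m/s.

3.51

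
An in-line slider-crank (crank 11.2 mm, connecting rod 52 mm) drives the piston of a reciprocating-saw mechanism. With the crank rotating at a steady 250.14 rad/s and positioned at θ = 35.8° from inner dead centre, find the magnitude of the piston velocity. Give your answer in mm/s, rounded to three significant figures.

ω = 250.1 rad/s
For an in-line slider-crank, x = r cosθ + √(L² − r² sin²θ), so v = −rω sinθ·[1 + r cosθ/√(L² − r² sin²θ)].
With r = 0.0112 m, L = 0.052 m, θ = 35.8°: √(L² − r² sin²θ) = 0.051586 m.
v = −0.0112·250.1·0.58496·[1 + 0.0112·0.81106/0.051586] = -1.9274 m/s.
|v| = 1.9274 m/s = 1927.4 mm/s.

1930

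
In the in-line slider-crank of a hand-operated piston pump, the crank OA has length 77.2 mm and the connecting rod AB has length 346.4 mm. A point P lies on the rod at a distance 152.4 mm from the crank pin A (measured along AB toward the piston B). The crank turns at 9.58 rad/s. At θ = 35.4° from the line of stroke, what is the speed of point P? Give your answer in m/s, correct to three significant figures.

0.573

ω = 9.58 rad/s.  Crank-pin speed |V_A| = rω = 0.73958 m/s, perpendicular to OA.
Rod angle: sinφ = −(r/L) sinθ ⇒ φ = -7.418°; ω_rod = −rω cosθ/√(L²−r²sin²θ) = -1.755 rad/s.
V_P = V_A + ω_rod × AP, with AP = 0.1524 m along the rod.
Components: V_Px = −rω sinθ − a·ω_rod·sinφ = -0.46295 m/s;  V_Py = rω cosθ + a·ω_rod·cosφ = +0.33762 m/s.
|V_P| = √(V_Px² + V_Py²) = 0.57299 m/s.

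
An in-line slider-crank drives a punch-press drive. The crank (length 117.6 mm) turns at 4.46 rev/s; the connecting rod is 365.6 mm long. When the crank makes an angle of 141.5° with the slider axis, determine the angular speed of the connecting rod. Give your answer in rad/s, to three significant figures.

7.20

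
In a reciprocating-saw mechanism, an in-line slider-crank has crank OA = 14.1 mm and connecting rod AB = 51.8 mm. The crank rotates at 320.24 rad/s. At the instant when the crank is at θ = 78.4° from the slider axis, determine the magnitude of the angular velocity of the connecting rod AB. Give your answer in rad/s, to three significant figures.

ω = 320.2 rad/s
The rod makes angle φ with the slider axis where L sinφ = r sinθ; differentiating, L cosφ·φ̇ = r ω cosθ.
L cosφ = √(L² − r² sin²θ) = 0.049925 m.
|ω_rod| = r ω |cosθ| / √(L² − r² sin²θ) = 0.0141·320.2·0.20108/0.049925 = 18.186 rad/s.

18.2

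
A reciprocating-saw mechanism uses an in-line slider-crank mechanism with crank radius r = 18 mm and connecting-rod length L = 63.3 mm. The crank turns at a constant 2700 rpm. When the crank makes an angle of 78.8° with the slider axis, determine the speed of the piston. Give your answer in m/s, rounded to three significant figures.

5.28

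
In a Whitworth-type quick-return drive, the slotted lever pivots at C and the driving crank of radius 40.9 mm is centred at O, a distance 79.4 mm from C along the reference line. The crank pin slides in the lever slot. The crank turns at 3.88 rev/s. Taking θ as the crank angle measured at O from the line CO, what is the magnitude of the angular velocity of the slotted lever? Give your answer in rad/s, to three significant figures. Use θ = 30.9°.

ω = 24.38 rad/s (from 3.88 rev/s).
Crank pin A relative to C: A = (d + r cosθ, r sinθ); lever angle φ = atan2(r sinθ, d + r cosθ).
Differentiating tanφ: φ̇ = rω(d cosθ + r)/(d² + r² + 2dr cosθ).
d² + r² + 2dr cosθ = |CA|² = 0.0135502 m²;  d cosθ + r = +0.10903 m.
|ω_lever| = |0.0409·24.38·+0.10903| / 0.0135502 = 8.023 rad/s.

8.02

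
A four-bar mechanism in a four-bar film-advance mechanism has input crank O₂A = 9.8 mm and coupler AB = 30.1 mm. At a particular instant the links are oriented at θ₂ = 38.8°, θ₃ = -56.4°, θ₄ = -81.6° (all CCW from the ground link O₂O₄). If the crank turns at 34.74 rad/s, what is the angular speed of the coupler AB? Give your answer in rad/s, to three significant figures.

ω₂ = 34.74 rad/s
Differentiating the loop-closure r₂e^{iθ₂}+r₃e^{iθ₃}=r₁+r₄e^{iθ₄} gives r₂ω₂e^{iθ₂}+r₃ω₃e^{iθ₃}=r₄ω₄e^{iθ₄}.
Eliminating the other unknown: ω₃ = r₂ω₂ sin(θ₄−θ₂) / [r₃ sin(θ₃−θ₄)].
Numerator sine = -0.86251; denominator sine = +0.42578.
Result = 0.0098·34.74·(-0.86251) / (0.0301·(+0.42578)) = -22.912 rad/s; magnitude 22.912 rad/s.

22.9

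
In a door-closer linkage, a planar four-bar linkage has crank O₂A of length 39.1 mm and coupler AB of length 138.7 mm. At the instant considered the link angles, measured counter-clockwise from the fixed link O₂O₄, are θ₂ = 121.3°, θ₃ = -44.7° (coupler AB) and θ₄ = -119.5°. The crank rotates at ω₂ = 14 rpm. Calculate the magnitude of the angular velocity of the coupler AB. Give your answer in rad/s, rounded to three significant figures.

ω₂ = 1.466 rad/s (from 14 rpm).
Differentiating the loop-closure r₂e^{iθ₂}+r₃e^{iθ₃}=r₁+r₄e^{iθ₄} gives r₂ω₂e^{iθ₂}+r₃ω₃e^{iθ₃}=r₄ω₄e^{iθ₄}.
Eliminating the other unknown: ω₃ = r₂ω₂ sin(θ₄−θ₂) / [r₃ sin(θ₃−θ₄)].
Numerator sine = +0.87292; denominator sine = +0.96502.
Result = 0.0391·1.466·(+0.87292) / (0.1387·(+0.96502)) = +0.37385 rad/s; magnitude 0.37385 rad/s.

0.374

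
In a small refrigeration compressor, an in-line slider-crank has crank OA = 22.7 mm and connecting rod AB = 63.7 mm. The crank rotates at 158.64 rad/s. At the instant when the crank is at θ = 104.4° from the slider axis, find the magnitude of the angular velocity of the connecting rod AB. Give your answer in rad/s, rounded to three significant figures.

ω = 158.6 rad/s
The rod makes angle φ with the slider axis where L sinφ = r sinθ; differentiating, L cosφ·φ̇ = r ω cosθ.
L cosφ = √(L² − r² sin²θ) = 0.059785 m.
|ω_rod| = r ω |cosθ| / √(L² − r² sin²θ) = 0.0227·158.6·0.24869/0.059785 = 14.98 rad/s.

15.0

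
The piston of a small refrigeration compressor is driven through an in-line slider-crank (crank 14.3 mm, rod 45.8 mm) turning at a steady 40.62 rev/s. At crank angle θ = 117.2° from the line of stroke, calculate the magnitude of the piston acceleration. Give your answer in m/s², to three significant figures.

597

ω = 2π·40.6 = 255.2 rad/s
x(θ) = r cosθ + √(L² − r² sin²θ); with ω constant, a = ω²·d²x/dθ².
d²x/dθ² = −r cosθ − r²(cos2θ)/√u − r⁴ sin²2θ/(4u^{3/2}),  u = L² − r² sin²θ = 0.00193588 m².
Substituting r = 0.0143 m, L = 0.0458 m, θ = 117.2°: d²x/dθ² = +0.0091609 m.
a = ω²·d²x/dθ² = (255.2)²·(+0.0091609) = +596.73 m/s²;  |a| = 596.73 m/s².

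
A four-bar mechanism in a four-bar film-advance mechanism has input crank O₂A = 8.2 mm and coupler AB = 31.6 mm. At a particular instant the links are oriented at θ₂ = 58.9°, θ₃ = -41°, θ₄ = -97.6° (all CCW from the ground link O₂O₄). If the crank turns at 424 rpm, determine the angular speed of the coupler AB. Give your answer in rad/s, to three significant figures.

5.50

ω₂ = 44.4 rad/s (from 424 rpm).
Differentiating the loop-closure r₂e^{iθ₂}+r₃e^{iθ₃}=r₁+r₄e^{iθ₄} gives r₂ω₂e^{iθ₂}+r₃ω₃e^{iθ₃}=r₄ω₄e^{iθ₄}.
Eliminating the other unknown: ω₃ = r₂ω₂ sin(θ₄−θ₂) / [r₃ sin(θ₃−θ₄)].
Numerator sine = -0.39875; denominator sine = +0.83485.
Result = 0.0082·44.4·(-0.39875) / (0.0316·(+0.83485)) = -5.5032 rad/s; magnitude 5.5032 rad/s.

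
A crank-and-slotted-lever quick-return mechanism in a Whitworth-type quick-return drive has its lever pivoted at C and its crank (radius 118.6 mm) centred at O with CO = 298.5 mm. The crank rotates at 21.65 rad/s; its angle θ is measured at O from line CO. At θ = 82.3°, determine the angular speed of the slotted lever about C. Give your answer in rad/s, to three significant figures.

3.61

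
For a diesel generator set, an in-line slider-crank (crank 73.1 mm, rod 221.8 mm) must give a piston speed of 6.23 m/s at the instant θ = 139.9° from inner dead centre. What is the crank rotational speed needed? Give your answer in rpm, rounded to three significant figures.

1700

For an in-line slider-crank, |v_piston| = rω|sinθ|·[1 + r cosθ/√(L² − r² sin²θ)].
With r = 0.0731 m, L = 0.2218 m, θ = 139.9°: the bracketed kinematic factor |dx/dθ| = 0.034938 m.
ω = v/|dx/dθ| = 6.23/0.034938 = 178.31 rad/s.
N = 60ω/(2π) = 1702.8 rpm.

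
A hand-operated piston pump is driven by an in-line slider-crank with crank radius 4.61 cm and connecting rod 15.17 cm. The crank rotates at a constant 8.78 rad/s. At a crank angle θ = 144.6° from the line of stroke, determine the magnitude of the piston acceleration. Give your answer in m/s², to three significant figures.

ω = 8.78 rad/s
x(θ) = r cosθ + √(L² − r² sin²θ); with ω constant, a = ω²·d²x/dθ².
d²x/dθ² = −r cosθ − r²(cos2θ)/√u − r⁴ sin²2θ/(4u^{3/2}),  u = L² − r² sin²θ = 0.0222997 m².
Substituting r = 0.0461 m, L = 0.1517 m, θ = 144.6°: d²x/dθ² = +0.032595 m.
a = ω²·d²x/dθ² = (8.78)²·(+0.032595) = +2.5127 m/s²;  |a| = 2.5127 m/s².

2.51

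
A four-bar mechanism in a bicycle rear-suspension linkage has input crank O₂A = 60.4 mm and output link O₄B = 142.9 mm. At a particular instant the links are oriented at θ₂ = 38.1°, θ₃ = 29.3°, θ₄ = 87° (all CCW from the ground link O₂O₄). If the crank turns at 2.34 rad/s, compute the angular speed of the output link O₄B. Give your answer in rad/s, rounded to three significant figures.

ω₂ = 2.34 rad/s
Differentiating the loop-closure r₂e^{iθ₂}+r₃e^{iθ₃}=r₁+r₄e^{iθ₄} gives r₂ω₂e^{iθ₂}+r₃ω₃e^{iθ₃}=r₄ω₄e^{iθ₄}.
Eliminating the other unknown: ω₄ = r₂ω₂ sin(θ₂−θ₃) / [r₄ sin(θ₄−θ₃)].
Numerator sine = +0.15299; denominator sine = +0.84526.
Result = 0.0604·2.34·(+0.15299) / (0.1429·(+0.84526)) = +0.17901 rad/s; magnitude 0.17901 rad/s.

0.179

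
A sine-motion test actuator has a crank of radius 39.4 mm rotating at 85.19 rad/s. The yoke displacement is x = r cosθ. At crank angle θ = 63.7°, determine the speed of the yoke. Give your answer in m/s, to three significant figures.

ω = 85.19 rad/s
x = r cosθ ⇒ ẋ = −rω sinθ.
|v| = rω|sinθ| = 0.0394·85.19·|sin 63.7°| = 3.009 m/s.

3.01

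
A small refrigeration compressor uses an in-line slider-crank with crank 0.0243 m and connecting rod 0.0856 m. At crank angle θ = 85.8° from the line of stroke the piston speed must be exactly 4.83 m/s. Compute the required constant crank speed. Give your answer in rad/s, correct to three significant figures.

For an in-line slider-crank, |v_piston| = rω|sinθ|·[1 + r cosθ/√(L² − r² sin²θ)].
With r = 0.0243 m, L = 0.0856 m, θ = 85.8°: the bracketed kinematic factor |dx/dθ| = 0.02476 m.
ω = v/|dx/dθ| = 4.83/0.02476 = 195.07 rad/s.

195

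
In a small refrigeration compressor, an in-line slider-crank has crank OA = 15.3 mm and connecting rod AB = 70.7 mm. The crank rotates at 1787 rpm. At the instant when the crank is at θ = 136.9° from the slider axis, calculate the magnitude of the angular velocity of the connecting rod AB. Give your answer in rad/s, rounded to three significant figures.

29.9

ω = 187.1 rad/s (converted from 1787 rpm).
The rod makes angle φ with the slider axis where L sinφ = r sinθ; differentiating, L cosφ·φ̇ = r ω cosθ.
L cosφ = √(L² − r² sin²θ) = 0.069923 m.
|ω_rod| = r ω |cosθ| / √(L² − r² sin²θ) = 0.0153·187.1·0.73016/0.069923 = 29.898 rad/s.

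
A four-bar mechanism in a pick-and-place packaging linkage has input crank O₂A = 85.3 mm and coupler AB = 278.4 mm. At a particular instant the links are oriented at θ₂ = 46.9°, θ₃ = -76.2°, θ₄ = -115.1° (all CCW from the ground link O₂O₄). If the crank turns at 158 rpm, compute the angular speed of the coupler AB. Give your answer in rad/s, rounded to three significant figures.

ω₂ = 16.55 rad/s (from 158 rpm).
Differentiating the loop-closure r₂e^{iθ₂}+r₃e^{iθ₃}=r₁+r₄e^{iθ₄} gives r₂ω₂e^{iθ₂}+r₃ω₃e^{iθ₃}=r₄ω₄e^{iθ₄}.
Eliminating the other unknown: ω₃ = r₂ω₂ sin(θ₄−θ₂) / [r₃ sin(θ₃−θ₄)].
Numerator sine = -0.30902; denominator sine = +0.62796.
Result = 0.0853·16.55·(-0.30902) / (0.2784·(+0.62796)) = -2.4947 rad/s; magnitude 2.4947 rad/s.

2.49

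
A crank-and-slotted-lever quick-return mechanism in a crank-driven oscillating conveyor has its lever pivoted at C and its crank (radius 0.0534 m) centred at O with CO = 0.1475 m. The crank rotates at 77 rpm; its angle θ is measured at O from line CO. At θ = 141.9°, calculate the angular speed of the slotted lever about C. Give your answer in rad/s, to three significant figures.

2.21

ω = 8.063 rad/s (from 77 rpm).
Crank pin A relative to C: A = (d + r cosθ, r sinθ); lever angle φ = atan2(r sinθ, d + r cosθ).
Differentiating tanφ: φ̇ = rω(d cosθ + r)/(d² + r² + 2dr cosθ).
d² + r² + 2dr cosθ = |CA|² = 0.0122112 m²;  d cosθ + r = -0.062673 m.
|ω_lever| = |0.0534·8.063·-0.062673| / 0.0122112 = 2.2099 rad/s.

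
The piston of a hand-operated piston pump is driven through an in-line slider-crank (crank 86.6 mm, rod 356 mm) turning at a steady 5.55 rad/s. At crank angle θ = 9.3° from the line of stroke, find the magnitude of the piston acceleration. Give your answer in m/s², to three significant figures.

ω = 5.55 rad/s
x(θ) = r cosθ + √(L² − r² sin²θ); with ω constant, a = ω²·d²x/dθ².
d²x/dθ² = −r cosθ − r²(cos2θ)/√u − r⁴ sin²2θ/(4u^{3/2}),  u = L² − r² sin²θ = 0.12654 m².
Substituting r = 0.0866 m, L = 0.356 m, θ = 9.3°: d²x/dθ² = -0.10547 m.
a = ω²·d²x/dθ² = (5.55)²·(-0.10547) = -3.2489 m/s²;  |a| = 3.2489 m/s².

3.25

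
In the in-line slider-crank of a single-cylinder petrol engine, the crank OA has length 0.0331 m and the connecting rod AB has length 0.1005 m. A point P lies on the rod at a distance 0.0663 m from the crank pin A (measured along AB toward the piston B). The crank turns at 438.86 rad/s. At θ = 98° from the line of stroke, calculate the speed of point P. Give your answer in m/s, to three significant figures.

13.9

ω = 438.9 rad/s.  Crank-pin speed |V_A| = rω = 14.526 m/s, perpendicular to OA.
Rod angle: sinφ = −(r/L) sinθ ⇒ φ = -19.035°; ω_rod = −rω cosθ/√(L²−r²sin²θ) = +21.28 rad/s.
V_P = V_A + ω_rod × AP, with AP = 0.0663 m along the rod.
Components: V_Px = −rω sinθ − a·ω_rod·sinφ = -13.925 m/s;  V_Py = rω cosθ + a·ω_rod·cosφ = -0.68797 m/s.
|V_P| = √(V_Px² + V_Py²) = 13.942 m/s.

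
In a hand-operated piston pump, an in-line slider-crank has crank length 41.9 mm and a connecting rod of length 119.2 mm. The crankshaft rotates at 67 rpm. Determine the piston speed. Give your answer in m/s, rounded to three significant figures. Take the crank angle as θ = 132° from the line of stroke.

ω = 2π·67/60 = 7.016 rad/s
For an in-line slider-crank, x = r cosθ + √(L² − r² sin²θ), so v = −rω sinθ·[1 + r cosθ/√(L² − r² sin²θ)].
With r = 0.0419 m, L = 0.1192 m, θ = 132°: √(L² − r² sin²θ) = 0.11506 m.
v = −0.0419·7.016·0.74314·[1 + 0.0419·-0.66913/0.11506] = -0.16524 m/s.
|v| = 0.16524 m/s.

0.165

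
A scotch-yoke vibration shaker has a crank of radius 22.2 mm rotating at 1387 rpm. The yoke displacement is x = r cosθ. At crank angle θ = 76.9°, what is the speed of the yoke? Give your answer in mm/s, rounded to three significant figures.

ω = 145.2 rad/s (from 1387 rpm).
x = r cosθ ⇒ ẋ = −rω sinθ.
|v| = rω|sinθ| = 0.0222·145.2·|sin 76.9°| = 3.1406 m/s = 3140.6 mm/s.

3140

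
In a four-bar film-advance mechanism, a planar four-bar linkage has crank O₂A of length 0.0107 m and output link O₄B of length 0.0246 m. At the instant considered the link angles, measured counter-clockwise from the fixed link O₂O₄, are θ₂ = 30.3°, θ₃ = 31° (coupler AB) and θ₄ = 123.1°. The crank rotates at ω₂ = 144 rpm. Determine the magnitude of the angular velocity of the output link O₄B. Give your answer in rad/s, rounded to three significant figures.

0.0802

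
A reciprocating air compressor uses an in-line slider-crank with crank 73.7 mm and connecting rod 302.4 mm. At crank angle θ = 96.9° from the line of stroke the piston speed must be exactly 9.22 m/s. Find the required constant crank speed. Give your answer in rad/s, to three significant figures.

130

For an in-line slider-crank, |v_piston| = rω|sinθ|·[1 + r cosθ/√(L² − r² sin²θ)].
With r = 0.0737 m, L = 0.3024 m, θ = 96.9°: the bracketed kinematic factor |dx/dθ| = 0.070958 m.
ω = v/|dx/dθ| = 9.22/0.070958 = 129.94 rad/s.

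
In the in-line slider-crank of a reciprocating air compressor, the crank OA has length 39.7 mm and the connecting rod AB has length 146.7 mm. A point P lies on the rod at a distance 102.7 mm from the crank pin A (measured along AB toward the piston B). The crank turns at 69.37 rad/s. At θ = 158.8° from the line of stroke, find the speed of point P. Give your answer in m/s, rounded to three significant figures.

ω = 69.37 rad/s.  Crank-pin speed |V_A| = rω = 2.754 m/s, perpendicular to OA.
Rod angle: sinφ = −(r/L) sinθ ⇒ φ = -5.616°; ω_rod = −rω cosθ/√(L²−r²sin²θ) = +17.587 rad/s.
V_P = V_A + ω_rod × AP, with AP = 0.1027 m along the rod.
Components: V_Px = −rω sinθ − a·ω_rod·sinφ = -0.81915 m/s;  V_Py = rω cosθ + a·ω_rod·cosφ = -0.77011 m/s.
|V_P| = √(V_Px² + V_Py²) = 1.1243 m/s.

1.12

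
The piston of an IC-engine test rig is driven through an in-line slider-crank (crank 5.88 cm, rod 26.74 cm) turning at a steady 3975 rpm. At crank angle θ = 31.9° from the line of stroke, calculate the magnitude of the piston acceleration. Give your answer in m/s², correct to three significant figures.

ω = 2π·3975/60 = 416.3 rad/s
x(θ) = r cosθ + √(L² − r² sin²θ); with ω constant, a = ω²·d²x/dθ².
d²x/dθ² = −r cosθ − r²(cos2θ)/√u − r⁴ sin²2θ/(4u^{3/2}),  u = L² − r² sin²θ = 0.0705373 m².
Substituting r = 0.0588 m, L = 0.2674 m, θ = 31.9°: d²x/dθ² = -0.055795 m.
a = ω²·d²x/dθ² = (416.3)²·(-0.055795) = -9667.9 m/s²;  |a| = 9667.9 m/s².

9670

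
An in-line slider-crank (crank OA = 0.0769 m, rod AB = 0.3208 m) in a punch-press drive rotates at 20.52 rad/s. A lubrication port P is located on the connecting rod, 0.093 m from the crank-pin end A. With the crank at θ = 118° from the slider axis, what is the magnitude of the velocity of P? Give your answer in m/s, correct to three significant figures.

1.45

ω = 20.52 rad/s.  Crank-pin speed |V_A| = rω = 1.578 m/s, perpendicular to OA.
Rod angle: sinφ = −(r/L) sinθ ⇒ φ = -12.219°; ω_rod = −rω cosθ/√(L²−r²sin²θ) = +2.3628 rad/s.
V_P = V_A + ω_rod × AP, with AP = 0.093 m along the rod.
Components: V_Px = −rω sinθ − a·ω_rod·sinφ = -1.3468 m/s;  V_Py = rω cosθ + a·ω_rod·cosφ = -0.52606 m/s.
|V_P| = √(V_Px² + V_Py²) = 1.4459 m/s.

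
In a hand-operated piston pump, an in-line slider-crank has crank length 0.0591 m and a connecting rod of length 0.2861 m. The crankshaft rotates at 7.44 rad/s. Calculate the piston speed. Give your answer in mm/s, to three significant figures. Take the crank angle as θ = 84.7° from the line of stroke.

ω = 7.44 rad/s
For an in-line slider-crank, x = r cosθ + √(L² − r² sin²θ), so v = −rω sinθ·[1 + r cosθ/√(L² − r² sin²θ)].
With r = 0.0591 m, L = 0.2861 m, θ = 84.7°: √(L² − r² sin²θ) = 0.27998 m.
v = −0.0591·7.44·0.99572·[1 + 0.0591·0.09237/0.27998] = -0.44636 m/s.
|v| = 0.44636 m/s = 446.36 mm/s.

446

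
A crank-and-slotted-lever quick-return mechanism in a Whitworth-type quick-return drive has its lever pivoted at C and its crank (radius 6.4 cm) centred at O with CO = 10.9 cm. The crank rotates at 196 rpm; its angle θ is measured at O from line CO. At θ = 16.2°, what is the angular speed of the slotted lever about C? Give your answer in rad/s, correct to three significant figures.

7.54

ω = 20.53 rad/s (from 196 rpm).
Crank pin A relative to C: A = (d + r cosθ, r sinθ); lever angle φ = atan2(r sinθ, d + r cosθ).
Differentiating tanφ: φ̇ = rω(d cosθ + r)/(d² + r² + 2dr cosθ).
d² + r² + 2dr cosθ = |CA|² = 0.029375 m²;  d cosθ + r = +0.16867 m.
|ω_lever| = |0.064·20.53·+0.16867| / 0.029375 = 7.5427 rad/s.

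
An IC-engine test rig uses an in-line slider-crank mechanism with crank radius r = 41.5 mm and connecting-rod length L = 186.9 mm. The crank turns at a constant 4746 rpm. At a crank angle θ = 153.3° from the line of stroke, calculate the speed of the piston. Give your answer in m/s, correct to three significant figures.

ω = 2π·4746/60 = 497 rad/s
For an in-line slider-crank, x = r cosθ + √(L² − r² sin²θ), so v = −rω sinθ·[1 + r cosθ/√(L² − r² sin²θ)].
With r = 0.0415 m, L = 0.1869 m, θ = 153.3°: √(L² − r² sin²θ) = 0.18597 m.
v = −0.0415·497·0.44932·[1 + 0.0415·-0.89337/0.18597] = -7.4199 m/s.
|v| = 7.4199 m/s.

7.42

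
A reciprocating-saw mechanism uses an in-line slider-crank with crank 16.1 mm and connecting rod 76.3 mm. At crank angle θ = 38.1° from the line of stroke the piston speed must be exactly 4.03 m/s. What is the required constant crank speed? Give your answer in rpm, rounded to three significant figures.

3320

For an in-line slider-crank, |v_piston| = rω|sinθ|·[1 + r cosθ/√(L² − r² sin²θ)].
With r = 0.0161 m, L = 0.0763 m, θ = 38.1°: the bracketed kinematic factor |dx/dθ| = 0.011598 m.
ω = v/|dx/dθ| = 4.03/0.011598 = 347.47 rad/s.
N = 60ω/(2π) = 3318.1 rpm.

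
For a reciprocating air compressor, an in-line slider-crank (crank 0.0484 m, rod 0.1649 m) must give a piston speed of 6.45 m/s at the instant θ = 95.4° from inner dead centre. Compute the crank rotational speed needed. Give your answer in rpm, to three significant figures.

1320

For an in-line slider-crank, |v_piston| = rω|sinθ|·[1 + r cosθ/√(L² − r² sin²θ)].
With r = 0.0484 m, L = 0.1649 m, θ = 95.4°: the bracketed kinematic factor |dx/dθ| = 0.046793 m.
ω = v/|dx/dθ| = 6.45/0.046793 = 137.84 rad/s.
N = 60ω/(2π) = 1316.3 rpm.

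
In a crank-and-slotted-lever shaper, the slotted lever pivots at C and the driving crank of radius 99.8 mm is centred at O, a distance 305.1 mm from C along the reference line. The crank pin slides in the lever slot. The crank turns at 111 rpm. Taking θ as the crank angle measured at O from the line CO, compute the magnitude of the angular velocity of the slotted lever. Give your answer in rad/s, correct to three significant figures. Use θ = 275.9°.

1.39

ω = 11.62 rad/s (from 111 rpm).
Crank pin A relative to C: A = (d + r cosθ, r sinθ); lever angle φ = atan2(r sinθ, d + r cosθ).
Differentiating tanφ: φ̇ = rω(d cosθ + r)/(d² + r² + 2dr cosθ).
d² + r² + 2dr cosθ = |CA|² = 0.109306 m²;  d cosθ + r = +0.13116 m.
|ω_lever| = |0.0998·11.62·+0.13116| / 0.109306 = 1.392 rad/s.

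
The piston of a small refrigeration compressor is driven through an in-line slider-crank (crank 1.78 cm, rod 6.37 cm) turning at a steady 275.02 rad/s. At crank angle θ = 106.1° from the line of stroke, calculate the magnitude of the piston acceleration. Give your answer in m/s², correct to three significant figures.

701

ω = 275 rad/s
x(θ) = r cosθ + √(L² − r² sin²θ); with ω constant, a = ω²·d²x/dθ².
d²x/dθ² = −r cosθ − r²(cos2θ)/√u − r⁴ sin²2θ/(4u^{3/2}),  u = L² − r² sin²θ = 0.00376522 m².
Substituting r = 0.0178 m, L = 0.0637 m, θ = 106.1°: d²x/dθ² = +0.0092747 m.
a = ω²·d²x/dθ² = (275)²·(+0.0092747) = +701.5 m/s²;  |a| = 701.5 m/s².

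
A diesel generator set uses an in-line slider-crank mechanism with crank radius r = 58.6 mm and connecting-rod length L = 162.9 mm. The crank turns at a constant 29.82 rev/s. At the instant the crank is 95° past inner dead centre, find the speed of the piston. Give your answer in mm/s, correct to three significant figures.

ω = 2π·29.8 = 187.4 rad/s
For an in-line slider-crank, x = r cosθ + √(L² − r² sin²θ), so v = −rω sinθ·[1 + r cosθ/√(L² − r² sin²θ)].
With r = 0.0586 m, L = 0.1629 m, θ = 95°: √(L² − r² sin²θ) = 0.15208 m.
v = −0.0586·187.4·0.99619·[1 + 0.0586·-0.08716/0.15208] = -10.57 m/s.
|v| = 10.57 m/s = 10570 mm/s.

10600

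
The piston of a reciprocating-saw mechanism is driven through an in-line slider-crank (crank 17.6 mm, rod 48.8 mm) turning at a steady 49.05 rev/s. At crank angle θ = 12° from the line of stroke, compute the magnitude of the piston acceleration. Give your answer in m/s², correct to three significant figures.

ω = 2π·49 = 308.2 rad/s
x(θ) = r cosθ + √(L² − r² sin²θ); with ω constant, a = ω²·d²x/dθ².
d²x/dθ² = −r cosθ − r²(cos2θ)/√u − r⁴ sin²2θ/(4u^{3/2}),  u = L² − r² sin²θ = 0.00236805 m².
Substituting r = 0.0176 m, L = 0.0488 m, θ = 12°: d²x/dθ² = -0.023065 m.
a = ω²·d²x/dθ² = (308.2)²·(-0.023065) = -2190.7 m/s²;  |a| = 2190.7 m/s².

2190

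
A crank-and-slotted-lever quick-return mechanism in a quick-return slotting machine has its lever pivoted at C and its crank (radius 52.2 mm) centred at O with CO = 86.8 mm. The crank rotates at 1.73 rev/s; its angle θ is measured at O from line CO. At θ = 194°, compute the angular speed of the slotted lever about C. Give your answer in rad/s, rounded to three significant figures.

ω = 10.87 rad/s (from 1.73 rev/s).
Crank pin A relative to C: A = (d + r cosθ, r sinθ); lever angle φ = atan2(r sinθ, d + r cosθ).
Differentiating tanφ: φ̇ = rω(d cosθ + r)/(d² + r² + 2dr cosθ).
d² + r² + 2dr cosθ = |CA|² = 0.00146634 m²;  d cosθ + r = -0.032022 m.
|ω_lever| = |0.0522·10.87·-0.032022| / 0.00146634 = 12.391 rad/s.

12.4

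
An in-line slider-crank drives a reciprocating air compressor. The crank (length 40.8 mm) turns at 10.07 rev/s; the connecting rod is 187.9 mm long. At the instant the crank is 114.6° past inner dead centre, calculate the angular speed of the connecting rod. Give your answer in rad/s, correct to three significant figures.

5.83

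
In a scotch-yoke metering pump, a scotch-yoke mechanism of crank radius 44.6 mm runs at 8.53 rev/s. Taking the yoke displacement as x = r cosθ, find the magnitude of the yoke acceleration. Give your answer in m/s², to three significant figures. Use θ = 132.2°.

86.1

ω = 53.6 rad/s (from 8.53 rev/s).
x = r cosθ ⇒ ẍ = −rω² cosθ (ω constant).
|a| = rω²|cosθ| = 0.0446·(53.6)²·|cos 132.2°| = 86.056 m/s².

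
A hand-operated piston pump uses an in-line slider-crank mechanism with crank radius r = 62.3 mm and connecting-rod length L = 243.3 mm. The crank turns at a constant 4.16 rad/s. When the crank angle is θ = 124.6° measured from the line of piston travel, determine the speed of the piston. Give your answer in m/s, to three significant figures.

0.182

ω = 4.16 rad/s
For an in-line slider-crank, x = r cosθ + √(L² − r² sin²θ), so v = −rω sinθ·[1 + r cosθ/√(L² − r² sin²θ)].
With r = 0.0623 m, L = 0.2433 m, θ = 124.6°: √(L² − r² sin²θ) = 0.23783 m.
v = −0.0623·4.16·0.82314·[1 + 0.0623·-0.56784/0.23783] = -0.1816 m/s.
|v| = 0.1816 m/s.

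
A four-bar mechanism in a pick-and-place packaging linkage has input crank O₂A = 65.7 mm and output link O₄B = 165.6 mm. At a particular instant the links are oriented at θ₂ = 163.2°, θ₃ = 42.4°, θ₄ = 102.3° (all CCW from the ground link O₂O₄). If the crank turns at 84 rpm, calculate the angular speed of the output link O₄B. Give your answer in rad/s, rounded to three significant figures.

3.46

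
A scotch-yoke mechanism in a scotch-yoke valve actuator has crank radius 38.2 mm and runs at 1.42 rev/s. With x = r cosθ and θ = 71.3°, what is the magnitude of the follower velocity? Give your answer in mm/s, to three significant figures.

323

ω = 8.922 rad/s (from 1.42 rev/s).
x = r cosθ ⇒ ẋ = −rω sinθ.
|v| = rω|sinθ| = 0.0382·8.922·|sin 71.3°| = 0.32283 m/s = 322.83 mm/s.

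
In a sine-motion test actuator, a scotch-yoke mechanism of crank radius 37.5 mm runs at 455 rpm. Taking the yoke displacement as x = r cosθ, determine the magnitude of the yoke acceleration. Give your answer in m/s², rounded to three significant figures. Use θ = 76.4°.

20.0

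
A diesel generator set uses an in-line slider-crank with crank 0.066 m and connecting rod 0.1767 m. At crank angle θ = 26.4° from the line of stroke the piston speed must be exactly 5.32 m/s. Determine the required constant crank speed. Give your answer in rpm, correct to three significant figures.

For an in-line slider-crank, |v_piston| = rω|sinθ|·[1 + r cosθ/√(L² − r² sin²θ)].
With r = 0.066 m, L = 0.1767 m, θ = 26.4°: the bracketed kinematic factor |dx/dθ| = 0.039302 m.
ω = v/|dx/dθ| = 5.32/0.039302 = 135.36 rad/s.
N = 60ω/(2π) = 1292.6 rpm.

1290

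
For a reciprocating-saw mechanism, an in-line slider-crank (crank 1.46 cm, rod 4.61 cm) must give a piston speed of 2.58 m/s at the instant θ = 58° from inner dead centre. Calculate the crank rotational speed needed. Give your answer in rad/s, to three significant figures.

177

For an in-line slider-crank, |v_piston| = rω|sinθ|·[1 + r cosθ/√(L² − r² sin²θ)].
With r = 0.0146 m, L = 0.0461 m, θ = 58°: the bracketed kinematic factor |dx/dθ| = 0.014539 m.
ω = v/|dx/dθ| = 2.58/0.014539 = 177.46 rad/s.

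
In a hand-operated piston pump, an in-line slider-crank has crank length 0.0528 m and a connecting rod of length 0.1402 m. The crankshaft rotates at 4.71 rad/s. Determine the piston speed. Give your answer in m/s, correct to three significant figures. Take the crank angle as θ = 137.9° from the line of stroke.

0.119

ω = 4.71 rad/s
For an in-line slider-crank, x = r cosθ + √(L² − r² sin²θ), so v = −rω sinθ·[1 + r cosθ/√(L² − r² sin²θ)].
With r = 0.0528 m, L = 0.1402 m, θ = 137.9°: √(L² − r² sin²θ) = 0.13566 m.
v = −0.0528·4.71·0.67043·[1 + 0.0528·-0.74198/0.13566] = -0.11858 m/s.
|v| = 0.11858 m/s.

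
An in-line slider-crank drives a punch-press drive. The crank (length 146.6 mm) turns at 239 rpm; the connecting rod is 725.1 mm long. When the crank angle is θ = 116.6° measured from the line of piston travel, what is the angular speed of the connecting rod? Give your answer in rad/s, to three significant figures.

2.30

ω = 25.03 rad/s (converted from 239 rpm).
The rod makes angle φ with the slider axis where L sinφ = r sinθ; differentiating, L cosφ·φ̇ = r ω cosθ.
L cosφ = √(L² − r² sin²θ) = 0.71315 m.
|ω_rod| = r ω |cosθ| / √(L² − r² sin²θ) = 0.1466·25.03·0.44776/0.71315 = 2.3037 rad/s.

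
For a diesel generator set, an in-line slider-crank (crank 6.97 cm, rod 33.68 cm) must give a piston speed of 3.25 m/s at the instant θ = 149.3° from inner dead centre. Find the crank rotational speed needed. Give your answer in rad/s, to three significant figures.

111

For an in-line slider-crank, |v_piston| = rω|sinθ|·[1 + r cosθ/√(L² − r² sin²θ)].
With r = 0.0697 m, L = 0.3368 m, θ = 149.3°: the bracketed kinematic factor |dx/dθ| = 0.029217 m.
ω = v/|dx/dθ| = 3.25/0.029217 = 111.24 rad/s.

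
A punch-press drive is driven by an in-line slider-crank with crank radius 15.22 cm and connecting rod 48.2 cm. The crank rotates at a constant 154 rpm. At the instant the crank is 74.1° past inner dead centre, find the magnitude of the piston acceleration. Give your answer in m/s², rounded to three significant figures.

ω = 2π·154/60 = 16.13 rad/s
x(θ) = r cosθ + √(L² − r² sin²θ); with ω constant, a = ω²·d²x/dθ².
d²x/dθ² = −r cosθ − r²(cos2θ)/√u − r⁴ sin²2θ/(4u^{3/2}),  u = L² − r² sin²θ = 0.210898 m².
Substituting r = 0.1522 m, L = 0.482 m, θ = 74.1°: d²x/dθ² = +0.00078917 m.
a = ω²·d²x/dθ² = (16.13)²·(+0.00078917) = +0.20524 m/s²;  |a| = 0.20524 m/s².

0.205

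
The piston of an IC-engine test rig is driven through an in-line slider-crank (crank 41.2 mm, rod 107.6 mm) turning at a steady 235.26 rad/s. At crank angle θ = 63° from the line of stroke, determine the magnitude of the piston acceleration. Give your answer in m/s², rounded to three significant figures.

514

ω = 235.3 rad/s
x(θ) = r cosθ + √(L² − r² sin²θ); with ω constant, a = ω²·d²x/dθ².
d²x/dθ² = −r cosθ − r²(cos2θ)/√u − r⁴ sin²2θ/(4u^{3/2}),  u = L² − r² sin²θ = 0.0102302 m².
Substituting r = 0.0412 m, L = 0.1076 m, θ = 63°: d²x/dθ² = -0.0092956 m.
a = ω²·d²x/dθ² = (235.3)²·(-0.0092956) = -514.49 m/s²;  |a| = 514.49 m/s².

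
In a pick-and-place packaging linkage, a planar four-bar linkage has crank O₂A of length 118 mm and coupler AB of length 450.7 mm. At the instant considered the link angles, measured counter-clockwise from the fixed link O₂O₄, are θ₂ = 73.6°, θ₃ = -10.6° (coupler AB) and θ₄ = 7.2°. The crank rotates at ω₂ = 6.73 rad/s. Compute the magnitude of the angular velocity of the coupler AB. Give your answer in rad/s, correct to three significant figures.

ω₂ = 6.73 rad/s
Differentiating the loop-closure r₂e^{iθ₂}+r₃e^{iθ₃}=r₁+r₄e^{iθ₄} gives r₂ω₂e^{iθ₂}+r₃ω₃e^{iθ₃}=r₄ω₄e^{iθ₄}.
Eliminating the other unknown: ω₃ = r₂ω₂ sin(θ₄−θ₂) / [r₃ sin(θ₃−θ₄)].
Numerator sine = -0.91636; denominator sine = -0.30570.
Result = 0.118·6.73·(-0.91636) / (0.4507·(-0.30570)) = +5.2819 rad/s; magnitude 5.2819 rad/s.

5.28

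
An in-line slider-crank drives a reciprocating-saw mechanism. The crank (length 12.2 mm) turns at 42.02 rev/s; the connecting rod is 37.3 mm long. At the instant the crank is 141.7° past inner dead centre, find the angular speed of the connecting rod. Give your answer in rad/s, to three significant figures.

69.2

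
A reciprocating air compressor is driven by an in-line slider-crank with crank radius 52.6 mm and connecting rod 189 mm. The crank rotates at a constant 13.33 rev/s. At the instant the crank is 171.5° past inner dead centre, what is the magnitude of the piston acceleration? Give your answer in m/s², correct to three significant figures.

ω = 2π·13.3 = 83.75 rad/s
x(θ) = r cosθ + √(L² − r² sin²θ); with ω constant, a = ω²·d²x/dθ².
d²x/dθ² = −r cosθ − r²(cos2θ)/√u − r⁴ sin²2θ/(4u^{3/2}),  u = L² − r² sin²θ = 0.0356606 m².
Substituting r = 0.0526 m, L = 0.189 m, θ = 171.5°: d²x/dθ² = +0.037987 m.
a = ω²·d²x/dθ² = (83.75)²·(+0.037987) = +266.47 m/s²;  |a| = 266.47 m/s².

266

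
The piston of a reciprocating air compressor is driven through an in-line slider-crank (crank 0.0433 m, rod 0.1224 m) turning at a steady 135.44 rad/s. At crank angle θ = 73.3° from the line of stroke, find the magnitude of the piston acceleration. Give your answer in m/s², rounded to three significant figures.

ω = 135.4 rad/s
x(θ) = r cosθ + √(L² − r² sin²θ); with ω constant, a = ω²·d²x/dθ².
d²x/dθ² = −r cosθ − r²(cos2θ)/√u − r⁴ sin²2θ/(4u^{3/2}),  u = L² − r² sin²θ = 0.0132617 m².
Substituting r = 0.0433 m, L = 0.1224 m, θ = 73.3°: d²x/dθ² = +0.00097493 m.
a = ω²·d²x/dθ² = (135.4)²·(+0.00097493) = +17.884 m/s²;  |a| = 17.884 m/s².

17.9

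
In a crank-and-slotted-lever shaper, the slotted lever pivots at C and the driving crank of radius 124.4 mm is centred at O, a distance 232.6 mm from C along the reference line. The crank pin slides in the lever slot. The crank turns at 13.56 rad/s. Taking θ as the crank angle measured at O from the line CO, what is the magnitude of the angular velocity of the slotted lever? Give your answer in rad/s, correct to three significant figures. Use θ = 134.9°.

ω = 13.56 rad/s
Crank pin A relative to C: A = (d + r cosθ, r sinθ); lever angle φ = atan2(r sinθ, d + r cosθ).
Differentiating tanφ: φ̇ = rω(d cosθ + r)/(d² + r² + 2dr cosθ).
d² + r² + 2dr cosθ = |CA|² = 0.0287287 m²;  d cosθ + r = -0.039786 m.
|ω_lever| = |0.1244·13.56·-0.039786| / 0.0287287 = 2.3361 rad/s.

2.34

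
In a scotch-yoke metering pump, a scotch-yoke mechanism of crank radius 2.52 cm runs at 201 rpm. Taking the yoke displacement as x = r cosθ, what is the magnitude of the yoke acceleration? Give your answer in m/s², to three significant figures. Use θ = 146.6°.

ω = 21.05 rad/s (from 201 rpm).
x = r cosθ ⇒ ẍ = −rω² cosθ (ω constant).
|a| = rω²|cosθ| = 0.0252·(21.05)²·|cos 146.6°| = 9.3209 m/s².

9.32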